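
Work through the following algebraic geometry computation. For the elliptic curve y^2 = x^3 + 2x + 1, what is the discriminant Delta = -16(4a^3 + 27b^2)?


Compute each component:
4a^3 = 4*2^3 = 4*8 = 32
27b^2 = 27*1^2 = 27*1 = 27
4a^3 + 27b^2 = 32 + 27 = 59
Delta = -16*59 = -944

-944


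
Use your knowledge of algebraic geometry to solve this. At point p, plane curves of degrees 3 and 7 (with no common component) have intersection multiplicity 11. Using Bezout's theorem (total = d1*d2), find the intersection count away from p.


By Bezout's theorem, the total intersection number is d1 * d2.
Total = 3 * 7 = 21
Intersection multiplicity at p = 11
Remaining intersections = 21 - 11 = 10

10


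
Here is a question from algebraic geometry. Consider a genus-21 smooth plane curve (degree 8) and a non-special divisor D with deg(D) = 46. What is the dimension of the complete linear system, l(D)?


First, compute the genus of a smooth plane curve of degree 8:
g = (d-1)(d-2)/2 = (8-1)(8-2)/2 = 21
For a non-special divisor D (i.e., h^1(D) = 0), Riemann-Roch gives:
l(D) = deg(D) - g + 1
Since deg(D) = 46 >= 2g - 1 = 41, D is non-special.
l(D) = 46 - 21 + 1 = 26

26


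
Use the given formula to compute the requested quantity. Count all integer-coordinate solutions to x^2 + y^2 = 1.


Systematically check integer values of x where x^2 <= 1.
For each valid x, check if 1 - x^2 is a perfect square.
x=0: 1 - 0 = 1, sqrt = 1 (valid)
x=1: 1 - 1 = 0, sqrt = 0 (valid)
Total integer solutions found: 4

4


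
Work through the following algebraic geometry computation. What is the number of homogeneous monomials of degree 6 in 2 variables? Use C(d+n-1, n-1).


The number of degree-6 monomials in 2 variables is C(d+n-1, n-1).
= C(6+2-1, 2-1) = C(7, 1)
= 7

7


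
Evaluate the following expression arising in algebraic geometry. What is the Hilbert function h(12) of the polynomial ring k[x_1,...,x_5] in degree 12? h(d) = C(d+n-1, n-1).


The Hilbert function for the polynomial ring in 5 variables is:
h(d) = C(d+n-1, n-1)
h(12) = C(12+5-1, 5-1) = C(16, 4)
= 16! / (4! * 12!)
= 1820

1820


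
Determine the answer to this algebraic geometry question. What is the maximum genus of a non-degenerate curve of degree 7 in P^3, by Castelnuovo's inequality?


Castelnuovo's bound: write d - 1 = m(r-1) + epsilon with 0 <= epsilon < r-1.
d - 1 = 7 - 1 = 6
r - 1 = 3 - 1 = 2
6 = 3*2 + 0, so m = 3, epsilon = 0
pi(d, r) = m(m-1)(r-1)/2 + m*epsilon
= 3*2*2/2 + 3*0
= 12/2 + 0
= 6 + 0 = 6

6


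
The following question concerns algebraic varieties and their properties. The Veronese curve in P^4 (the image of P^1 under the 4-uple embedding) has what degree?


The rational normal curve in P^4 is the image of P^1 under the 4-uple Veronese.
A general hyperplane in P^4 pulls back to a degree-4 form on P^1, which has 4 zeros,
so the curve meets a general hyperplane in 4 points. Degree = 4.

4


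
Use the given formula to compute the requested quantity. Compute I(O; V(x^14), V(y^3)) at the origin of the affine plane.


The intersection multiplicity of V(x^a) and V(y^b) at the origin is:
I(O; V(x^14), V(y^3)) = dim_k(k[x,y]/(x^14, y^3))
A basis for k[x,y]/(x^14, y^3) is the set of monomials x^i * y^j
where 0 <= i < 14 and 0 <= j < 3.
The number of such monomials is 14 * 3 = 42

42


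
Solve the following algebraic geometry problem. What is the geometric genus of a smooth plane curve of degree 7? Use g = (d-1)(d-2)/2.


Using the genus formula for smooth plane curves:
g = (d-1)(d-2)/2
g = (7-1)(7-2)/2
g = 6*5/2
g = 30/2 = 15

15


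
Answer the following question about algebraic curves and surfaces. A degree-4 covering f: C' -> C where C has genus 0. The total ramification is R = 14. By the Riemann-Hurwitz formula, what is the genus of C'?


Riemann-Hurwitz formula: 2g' - 2 = d(2g - 2) + R
Given: d = 4, g = 0, R = 14
2g' - 2 = 4*(2*0 - 2) + 14
2g' - 2 = 4*(-2) + 14
2g' - 2 = -8 + 14 = 6
2g' = 8
g' = 4

4


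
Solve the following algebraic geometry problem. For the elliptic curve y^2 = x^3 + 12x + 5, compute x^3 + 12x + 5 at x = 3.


Compute x^3 + 12x + 5 at x = 3:
x^3 = 3^3 = 27
12*x = 12*3 = 36
Sum: 27 + 36 + 5 = 68

68


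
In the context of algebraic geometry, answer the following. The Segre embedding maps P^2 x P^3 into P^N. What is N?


The Segre embedding maps P^m x P^n into P^N via
all products of coordinates from each factor.
N = (m+1)(n+1) - 1
N = (2+1)(3+1) - 1
N = 3*4 - 1
N = 12 - 1 = 11

11


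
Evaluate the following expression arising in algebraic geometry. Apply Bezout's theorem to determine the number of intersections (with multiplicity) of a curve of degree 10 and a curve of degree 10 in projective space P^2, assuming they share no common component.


Bezout's theorem states the intersection count equals the product of degrees.
Intersection count = 10 * 10 = 100

100


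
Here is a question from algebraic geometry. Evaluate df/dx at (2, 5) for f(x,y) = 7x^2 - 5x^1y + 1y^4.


df/dx = 2*7*x^1 + 1*(-5)*x^0*y
At (2,5): 2*7*2^1 + 1*(-5)*2^0*5
= 28 - 25
= 3

3


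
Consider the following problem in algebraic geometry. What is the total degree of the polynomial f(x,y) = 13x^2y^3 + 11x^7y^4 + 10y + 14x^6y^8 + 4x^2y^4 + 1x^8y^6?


Examine each term for its total degree (sum of exponents).
  Term '13x^2y^3' has total degree 2+3 = 5.
  Term '11x^7y^4' has total degree 7+4 = 11.
  Term '10y' has total degree 0+1 = 1.
  Term '14x^6y^8' has total degree 6+8 = 14.
  Term '4x^2y^4' has total degree 2+4 = 6.
  Term '1x^8y^6' has total degree 8+6 = 14.
The maximum total degree among all terms is 14.

14


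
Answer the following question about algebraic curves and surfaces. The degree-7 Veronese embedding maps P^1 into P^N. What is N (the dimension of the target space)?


The Veronese embedding v_d: P^n -> P^N maps each point to all
degree-d monomials in n+1 homogeneous coordinates.
N = C(n+d, d) - 1
N = C(1+7, 7) - 1
N = C(8, 7) - 1
C(8, 7) = 8
N = 8 - 1 = 7

7


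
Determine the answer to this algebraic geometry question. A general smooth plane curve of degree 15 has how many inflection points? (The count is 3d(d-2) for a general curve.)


For a general smooth plane curve C of degree d, the inflection points are
the intersection of C with its Hessian curve, which has degree 3(d-2).
By Bezout, the total intersection number is d * 3(d-2) = 15 * 39 = 585.
For a general curve every flex is ordinary, so each contributes
multiplicity 1 to C·Hess(C), and the number of distinct inflection
points is 3d(d-2).
Inflection points = 3*15*(15-2) = 3*15*13 = 585

585


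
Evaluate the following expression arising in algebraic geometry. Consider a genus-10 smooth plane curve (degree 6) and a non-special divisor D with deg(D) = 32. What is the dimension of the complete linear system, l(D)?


First, compute the genus of a smooth plane curve of degree 6:
g = (d-1)(d-2)/2 = (6-1)(6-2)/2 = 10
For a non-special divisor D (i.e., h^1(D) = 0), Riemann-Roch gives:
l(D) = deg(D) - g + 1
Since deg(D) = 32 >= 2g - 1 = 19, D is non-special.
l(D) = 32 - 10 + 1 = 23

23


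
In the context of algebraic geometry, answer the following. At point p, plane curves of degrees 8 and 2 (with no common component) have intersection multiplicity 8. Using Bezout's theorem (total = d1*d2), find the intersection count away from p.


By Bezout's theorem, the total intersection number is d1 * d2.
Total = 8 * 2 = 16
Intersection multiplicity at p = 8
Remaining intersections = 16 - 8 = 8

8


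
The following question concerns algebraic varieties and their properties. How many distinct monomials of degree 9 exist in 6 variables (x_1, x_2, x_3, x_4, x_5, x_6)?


The number of degree-9 monomials in 6 variables is C(d+n-1, n-1).
= C(9+6-1, 6-1) = C(14, 5)
= 2002

2002


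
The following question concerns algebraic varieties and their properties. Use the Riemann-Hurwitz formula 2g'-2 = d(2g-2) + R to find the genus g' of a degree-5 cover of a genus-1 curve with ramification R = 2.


Riemann-Hurwitz formula: 2g' - 2 = d(2g - 2) + R
Given: d = 5, g = 1, R = 2
2g' - 2 = 5*(2*1 - 2) + 2
2g' - 2 = 5*0 + 2
2g' - 2 = 0 + 2 = 2
2g' = 4
g' = 2

2


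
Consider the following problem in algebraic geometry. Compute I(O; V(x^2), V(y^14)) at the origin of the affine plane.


The intersection multiplicity of V(x^a) and V(y^b) at the origin is:
I(O; V(x^2), V(y^14)) = dim_k(k[x,y]/(x^2, y^14))
A basis for k[x,y]/(x^2, y^14) is the set of monomials x^i * y^j
where 0 <= i < 2 and 0 <= j < 14.
The number of such monomials is 2 * 14 = 28

28


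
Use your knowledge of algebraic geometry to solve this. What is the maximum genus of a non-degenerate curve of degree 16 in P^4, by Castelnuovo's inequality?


Castelnuovo's bound: write d - 1 = m(r-1) + epsilon with 0 <= epsilon < r-1.
d - 1 = 16 - 1 = 15
r - 1 = 4 - 1 = 3
15 = 5*3 + 0, so m = 5, epsilon = 0
pi(d, r) = m(m-1)(r-1)/2 + m*epsilon
= 5*4*3/2 + 5*0
= 60/2 + 0
= 30 + 0 = 30

30


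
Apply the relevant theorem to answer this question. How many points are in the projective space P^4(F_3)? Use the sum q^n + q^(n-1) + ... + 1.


P^4(F_3) has (q^(n+1) - 1)/(q - 1) points.
= 3^4 + 3^3 + 3^2 + 3^1 + 3^0
= 81 + 27 + 9 + 3 + 1
= 121

121


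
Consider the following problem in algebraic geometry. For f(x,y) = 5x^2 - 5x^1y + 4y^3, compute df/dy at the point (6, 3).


df/dy = (-5)*x^1 + 3*4*y^2
At (6,3): (-5)*6^1 + 3*4*3^2
= -30 + 108
= 78

78


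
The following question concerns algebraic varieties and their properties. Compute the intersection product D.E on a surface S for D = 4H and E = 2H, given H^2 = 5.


Using bilinearity of the intersection pairing on a surface S:
(aH).(bH) = ab * (H.H)
We have H^2 = 5.
D.E = (4H).(2H) = 4*2*5
= 8*5
= 40

40


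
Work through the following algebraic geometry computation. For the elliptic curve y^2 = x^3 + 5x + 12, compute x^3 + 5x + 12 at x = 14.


Compute x^3 + 5x + 12 at x = 14:
x^3 = 14^3 = 2744
5*x = 5*14 = 70
Sum: 2744 + 70 + 12 = 2826

2826


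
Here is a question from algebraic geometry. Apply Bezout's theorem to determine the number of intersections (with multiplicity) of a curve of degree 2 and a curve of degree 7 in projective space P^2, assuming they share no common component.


Bezout's theorem states the intersection count equals the product of degrees.
Intersection count = 2 * 7 = 14

14


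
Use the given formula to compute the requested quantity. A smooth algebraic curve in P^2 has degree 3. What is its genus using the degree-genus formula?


Using the genus formula for smooth plane curves:
g = (d-1)(d-2)/2
g = (3-1)(3-2)/2
g = 2*1/2
g = 2/2 = 1

1


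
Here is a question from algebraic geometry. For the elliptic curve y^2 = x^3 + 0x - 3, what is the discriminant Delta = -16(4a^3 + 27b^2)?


Compute each component:
4a^3 = 4*0^3 = 4*0 = 0
27b^2 = 27*(-3)^2 = 27*9 = 243
4a^3 + 27b^2 = 0 + 243 = 243
Delta = -16*243 = -3888

-3888


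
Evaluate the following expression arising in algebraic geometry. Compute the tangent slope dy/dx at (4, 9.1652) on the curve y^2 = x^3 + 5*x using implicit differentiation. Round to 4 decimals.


Using implicit differentiation of y^2 = x^3 + 5*x:
2y * dy/dx = 3x^2 + 5
dy/dx = (3x^2 + 5)/(2y)
Numerator: 3*4^2 + 5 = 53
Denominator: 2*9.1652 = 18.3304
dy/dx = 53/18.3304 = 2.8914

2.8914


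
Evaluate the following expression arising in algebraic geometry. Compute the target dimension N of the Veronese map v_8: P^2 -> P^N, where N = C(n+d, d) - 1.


The Veronese embedding v_d: P^n -> P^N maps each point to all
degree-d monomials in n+1 homogeneous coordinates.
N = C(n+d, d) - 1
N = C(2+8, 8) - 1
N = C(10, 8) - 1
C(10, 8) = 45
N = 45 - 1 = 44

44


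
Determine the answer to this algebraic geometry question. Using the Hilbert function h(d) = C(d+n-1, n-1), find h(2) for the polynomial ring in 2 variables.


The Hilbert function for the polynomial ring in 2 variables is:
h(d) = C(d+n-1, n-1)
h(2) = C(2+2-1, 2-1) = C(3, 1)
= 3! / (1! * 2!)
= 3

3


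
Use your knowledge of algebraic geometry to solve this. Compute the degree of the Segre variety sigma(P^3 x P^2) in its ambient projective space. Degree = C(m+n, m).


The degree of the Segre variety P^3 x P^2 is C(m+n, m).
= C(5, 3)
= 10

10


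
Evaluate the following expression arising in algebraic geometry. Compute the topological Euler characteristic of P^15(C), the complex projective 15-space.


The complex projective space P^15 has one cell in each even real dimension 0, 2, ..., 30.
The cohomology groups are H^{2k}(P^15) = Z for k = 0,...,15, and 0 otherwise.
Euler characteristic = sum of Betti numbers = 1 per even-dimensional cohomology group.
chi(P^15) = 15 + 1 = 16

16


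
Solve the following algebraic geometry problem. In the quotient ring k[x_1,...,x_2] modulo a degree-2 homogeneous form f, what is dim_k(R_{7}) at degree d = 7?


For R = k[x_1,...,x_n]/(f) with f homogeneous of degree e:
The Hilbert series is (1 - t^e)/(1 - t)^n.
So h(d) = C(d+n-1, n-1) - C(d-e+n-1, n-1) for d >= e.
With n=2, e=2, d=7:
C(7+2-1, 2-1) = C(8, 1) = 8
C(7-2+2-1, 2-1) = C(6, 1) = 6
h(7) = 8 - 6 = 2

2


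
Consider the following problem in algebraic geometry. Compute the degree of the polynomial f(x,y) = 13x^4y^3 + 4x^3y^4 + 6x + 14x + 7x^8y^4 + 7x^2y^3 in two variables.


Examine each term for its total degree (sum of exponents).
  Term '13x^4y^3' has total degree 4+3 = 7.
  Term '4x^3y^4' has total degree 3+4 = 7.
  Term '6x' has total degree 1+0 = 1.
  Term '14x' has total degree 1+0 = 1.
  Term '7x^8y^4' has total degree 8+4 = 12.
  Term '7x^2y^3' has total degree 2+3 = 5.
The maximum total degree among all terms is 12.

12


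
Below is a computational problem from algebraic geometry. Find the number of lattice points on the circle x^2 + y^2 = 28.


Systematically check integer values of x where x^2 <= 28.
For each valid x, check if 28 - x^2 is a perfect square.
Total integer solutions found: 0

0


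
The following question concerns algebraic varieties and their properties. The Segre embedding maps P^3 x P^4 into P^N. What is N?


The Segre embedding maps P^m x P^n into P^N via
all products of coordinates from each factor.
N = (m+1)(n+1) - 1
N = (3+1)(4+1) - 1
N = 4*5 - 1
N = 20 - 1 = 19

19


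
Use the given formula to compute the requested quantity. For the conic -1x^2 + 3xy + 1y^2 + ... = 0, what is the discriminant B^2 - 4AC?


The discriminant of a conic Ax^2 + Bxy + Cy^2 + ... = 0 is B^2 - 4AC.
B^2 = 3^2 = 9
4AC = 4*(-1)*1 = -4
Discriminant = 9 + 4 = 13

13


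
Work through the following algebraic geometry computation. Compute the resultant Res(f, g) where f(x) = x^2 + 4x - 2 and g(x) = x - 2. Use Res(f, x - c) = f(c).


For Res(f, x - c), we evaluate f at x = c.
f(2) = 2^2 + 4*2 - 2
= 4 + 8 - 2
= 12 - 2 = 10
Res(f, g) = 10

10


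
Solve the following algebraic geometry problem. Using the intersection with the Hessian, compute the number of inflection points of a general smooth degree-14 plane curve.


For a general smooth plane curve C of degree d, the inflection points are
the intersection of C with its Hessian curve, which has degree 3(d-2).
By Bezout, the total intersection number is d * 3(d-2) = 14 * 36 = 504.
For a general curve every flex is ordinary, so each contributes
multiplicity 1 to C·Hess(C), and the number of distinct inflection
points is 3d(d-2).
Inflection points = 3*14*(14-2) = 3*14*12 = 504

504


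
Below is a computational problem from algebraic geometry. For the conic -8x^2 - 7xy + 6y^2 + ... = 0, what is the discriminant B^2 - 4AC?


The discriminant of a conic Ax^2 + Bxy + Cy^2 + ... = 0 is B^2 - 4AC.
B^2 = (-7)^2 = 49
4AC = 4*(-8)*6 = -192
Discriminant = 49 + 192 = 241

241


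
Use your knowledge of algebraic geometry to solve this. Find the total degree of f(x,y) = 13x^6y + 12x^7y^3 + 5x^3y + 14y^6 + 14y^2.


Examine each term for its total degree (sum of exponents).
  Term '13x^6y' has total degree 6+1 = 7.
  Term '12x^7y^3' has total degree 7+3 = 10.
  Term '5x^3y' has total degree 3+1 = 4.
  Term '14y^6' has total degree 0+6 = 6.
  Term '14y^2' has total degree 0+2 = 2.
The maximum total degree among all terms is 10.

10


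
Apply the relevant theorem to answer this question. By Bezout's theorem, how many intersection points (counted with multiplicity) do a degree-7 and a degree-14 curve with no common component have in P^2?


Bezout's theorem states the intersection count equals the product of degrees.
Intersection count = 7 * 14 = 98

98


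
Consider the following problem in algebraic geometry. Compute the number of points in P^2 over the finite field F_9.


P^2(F_9) has (q^(n+1) - 1)/(q - 1) points.
= 9^2 + 9^1 + 9^0
= 81 + 9 + 1
= 91

91


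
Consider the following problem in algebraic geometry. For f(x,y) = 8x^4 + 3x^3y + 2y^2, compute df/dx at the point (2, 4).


df/dx = 4*8*x^3 + 3*3*x^2*y
At (2,4): 4*8*2^3 + 3*3*2^2*4
= 256 + 144
= 400

400


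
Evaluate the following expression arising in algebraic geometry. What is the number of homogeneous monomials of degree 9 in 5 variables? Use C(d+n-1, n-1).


The number of degree-9 monomials in 5 variables is C(d+n-1, n-1).
= C(9+5-1, 5-1) = C(13, 4)
= 715

715


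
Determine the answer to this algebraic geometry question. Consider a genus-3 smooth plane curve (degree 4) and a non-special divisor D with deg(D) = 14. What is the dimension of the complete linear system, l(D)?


First, compute the genus of a smooth plane curve of degree 4:
g = (d-1)(d-2)/2 = (4-1)(4-2)/2 = 3
For a non-special divisor D (i.e., h^1(D) = 0), Riemann-Roch gives:
l(D) = deg(D) - g + 1
Since deg(D) = 14 >= 2g - 1 = 5, D is non-special.
l(D) = 14 - 3 + 1 = 12

12


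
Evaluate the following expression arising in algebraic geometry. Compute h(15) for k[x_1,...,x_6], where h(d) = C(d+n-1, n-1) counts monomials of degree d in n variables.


The Hilbert function for the polynomial ring in 6 variables is:
h(d) = C(d+n-1, n-1)
h(15) = C(15+6-1, 6-1) = C(20, 5)
= 20! / (5! * 15!)
= 15504

15504


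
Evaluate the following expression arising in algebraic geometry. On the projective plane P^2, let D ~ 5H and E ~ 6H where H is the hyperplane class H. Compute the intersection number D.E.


Using bilinearity of the intersection pairing on the projective plane P^2:
(aH).(bH) = ab * (H.H)
We have H^2 = 1 (Bezout).
D.E = (5H).(6H) = 5*6*1
= 30*1
= 30

30


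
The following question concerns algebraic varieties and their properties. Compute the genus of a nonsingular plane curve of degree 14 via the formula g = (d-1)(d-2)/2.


Using the genus formula for smooth plane curves:
g = (d-1)(d-2)/2
g = (14-1)(14-2)/2
g = 13*12/2
g = 156/2 = 78

78


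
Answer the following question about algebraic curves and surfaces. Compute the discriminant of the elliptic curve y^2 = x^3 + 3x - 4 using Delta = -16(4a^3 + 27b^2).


Compute each component:
4a^3 = 4*3^3 = 4*27 = 108
27b^2 = 27*(-4)^2 = 27*16 = 432
4a^3 + 27b^2 = 108 + 432 = 540
Delta = -16*540 = -8640

-8640


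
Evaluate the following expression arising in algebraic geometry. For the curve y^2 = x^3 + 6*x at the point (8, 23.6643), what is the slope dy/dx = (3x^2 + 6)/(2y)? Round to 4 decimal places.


Using implicit differentiation of y^2 = x^3 + 6*x:
2y * dy/dx = 3x^2 + 6
dy/dx = (3x^2 + 6)/(2y)
Numerator: 3*8^2 + 6 = 198
Denominator: 2*23.6643 = 47.3286
dy/dx = 198/47.3286 = 4.1835

4.1835


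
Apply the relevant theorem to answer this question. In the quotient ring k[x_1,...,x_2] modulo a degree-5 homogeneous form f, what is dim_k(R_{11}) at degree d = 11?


For R = k[x_1,...,x_n]/(f) with f homogeneous of degree e:
The Hilbert series is (1 - t^e)/(1 - t)^n.
So h(d) = C(d+n-1, n-1) - C(d-e+n-1, n-1) for d >= e.
With n=2, e=5, d=11:
C(11+2-1, 2-1) = C(12, 1) = 12
C(11-5+2-1, 2-1) = C(7, 1) = 7
h(11) = 12 - 7 = 5

5


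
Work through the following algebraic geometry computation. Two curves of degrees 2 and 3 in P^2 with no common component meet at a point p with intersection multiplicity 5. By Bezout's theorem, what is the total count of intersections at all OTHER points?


By Bezout's theorem, the total intersection number is d1 * d2.
Total = 2 * 3 = 6
Intersection multiplicity at p = 5
Remaining intersections = 6 - 5 = 1

1


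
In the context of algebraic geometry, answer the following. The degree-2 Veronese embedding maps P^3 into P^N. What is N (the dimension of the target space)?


The Veronese embedding v_d: P^n -> P^N maps each point to all
degree-d monomials in n+1 homogeneous coordinates.
N = C(n+d, d) - 1
N = C(3+2, 2) - 1
N = C(5, 2) - 1
C(5, 2) = 10
N = 10 - 1 = 9

9


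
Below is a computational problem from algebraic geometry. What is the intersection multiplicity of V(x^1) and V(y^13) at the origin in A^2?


The intersection multiplicity of V(x^a) and V(y^b) at the origin is:
I(O; V(x^1), V(y^13)) = dim_k(k[x,y]/(x^1, y^13))
A basis for k[x,y]/(x^1, y^13) is the set of monomials x^i * y^j
where 0 <= i < 1 and 0 <= j < 13.
The number of such monomials is 1 * 13 = 13

13


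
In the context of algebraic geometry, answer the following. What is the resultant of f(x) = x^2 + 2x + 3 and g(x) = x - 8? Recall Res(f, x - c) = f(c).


For Res(f, x - c), we evaluate f at x = c.
f(8) = 8^2 + 2*8 + 3
= 64 + 16 + 3
= 80 + 3 = 83
Res(f, g) = 83

83


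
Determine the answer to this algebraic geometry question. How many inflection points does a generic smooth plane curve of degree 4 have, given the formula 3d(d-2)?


For a general smooth plane curve C of degree d, the inflection points are
the intersection of C with its Hessian curve, which has degree 3(d-2).
By Bezout, the total intersection number is d * 3(d-2) = 4 * 6 = 24.
For a general curve every flex is ordinary, so each contributes
multiplicity 1 to C·Hess(C), and the number of distinct inflection
points is 3d(d-2).
Inflection points = 3*4*(4-2) = 3*4*2 = 24

24


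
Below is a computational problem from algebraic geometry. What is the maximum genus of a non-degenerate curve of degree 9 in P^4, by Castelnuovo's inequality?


Castelnuovo's bound: write d - 1 = m(r-1) + epsilon with 0 <= epsilon < r-1.
d - 1 = 9 - 1 = 8
r - 1 = 4 - 1 = 3
8 = 2*3 + 2, so m = 2, epsilon = 2
pi(d, r) = m(m-1)(r-1)/2 + m*epsilon
= 2*1*3/2 + 2*2
= 6/2 + 4
= 3 + 4 = 7

7


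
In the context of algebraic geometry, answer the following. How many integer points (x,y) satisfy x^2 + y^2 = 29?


Systematically check integer values of x where x^2 <= 29.
For each valid x, check if 29 - x^2 is a perfect square.
x=2: 29 - 4 = 25, sqrt = 5 (valid)
x=5: 29 - 25 = 4, sqrt = 2 (valid)
Total integer solutions found: 8

8


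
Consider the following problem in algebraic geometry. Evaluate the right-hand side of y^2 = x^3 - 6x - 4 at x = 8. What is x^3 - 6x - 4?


Compute x^3 - 6x - 4 at x = 8:
x^3 = 8^3 = 512
(-6)*x = (-6)*8 = -48
Sum: 512 - 48 - 4 = 460

460


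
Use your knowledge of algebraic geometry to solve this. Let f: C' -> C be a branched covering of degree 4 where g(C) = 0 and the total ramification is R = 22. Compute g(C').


Riemann-Hurwitz formula: 2g' - 2 = d(2g - 2) + R
Given: d = 4, g = 0, R = 22
2g' - 2 = 4*(2*0 - 2) + 22
2g' - 2 = 4*(-2) + 22
2g' - 2 = -8 + 22 = 14
2g' = 16
g' = 8

8


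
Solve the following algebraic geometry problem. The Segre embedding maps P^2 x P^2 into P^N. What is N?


The Segre embedding maps P^m x P^n into P^N via
all products of coordinates from each factor.
N = (m+1)(n+1) - 1
N = (2+1)(2+1) - 1
N = 3*3 - 1
N = 9 - 1 = 8

8


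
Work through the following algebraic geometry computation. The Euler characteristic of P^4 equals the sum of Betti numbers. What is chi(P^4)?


The complex projective space P^4 has one cell in each even real dimension 0, 2, ..., 8.
The cohomology groups are H^{2k}(P^4) = Z for k = 0,...,4, and 0 otherwise.
Euler characteristic = sum of Betti numbers = 1 per even-dimensional cohomology group.
chi(P^4) = 4 + 1 = 5

5


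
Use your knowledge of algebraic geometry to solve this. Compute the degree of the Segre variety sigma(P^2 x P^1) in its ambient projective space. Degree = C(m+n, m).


The degree of the Segre variety P^2 x P^1 is C(m+n, m).
= C(3, 2)
= 3

3


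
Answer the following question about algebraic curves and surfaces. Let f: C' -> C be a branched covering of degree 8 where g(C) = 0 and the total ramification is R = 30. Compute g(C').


Riemann-Hurwitz formula: 2g' - 2 = d(2g - 2) + R
Given: d = 8, g = 0, R = 30
2g' - 2 = 8*(2*0 - 2) + 30
2g' - 2 = 8*(-2) + 30
2g' - 2 = -16 + 30 = 14
2g' = 16
g' = 8

8


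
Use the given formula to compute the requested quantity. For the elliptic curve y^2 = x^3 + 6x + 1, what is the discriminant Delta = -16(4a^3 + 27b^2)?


Compute each component:
4a^3 = 4*6^3 = 4*216 = 864
27b^2 = 27*1^2 = 27*1 = 27
4a^3 + 27b^2 = 864 + 27 = 891
Delta = -16*891 = -14256

-14256


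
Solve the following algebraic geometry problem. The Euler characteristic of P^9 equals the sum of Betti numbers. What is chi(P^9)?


The complex projective space P^9 has one cell in each even real dimension 0, 2, ..., 18.
The cohomology groups are H^{2k}(P^9) = Z for k = 0,...,9, and 0 otherwise.
Euler characteristic = sum of Betti numbers = 1 per even-dimensional cohomology group.
chi(P^9) = 9 + 1 = 10

10


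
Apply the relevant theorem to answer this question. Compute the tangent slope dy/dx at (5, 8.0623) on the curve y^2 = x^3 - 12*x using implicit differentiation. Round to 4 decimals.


Using implicit differentiation of y^2 = x^3 - 12*x:
2y * dy/dx = 3x^2 - 12
dy/dx = (3x^2 - 12)/(2y)
Numerator: 3*5^2 - 12 = 63
Denominator: 2*8.0623 = 16.1246
dy/dx = 63/16.1246 = 3.9071

3.9071


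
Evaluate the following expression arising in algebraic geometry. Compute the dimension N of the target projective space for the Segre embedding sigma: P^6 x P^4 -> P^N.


The Segre embedding maps P^m x P^n into P^N via
all products of coordinates from each factor.
N = (m+1)(n+1) - 1
N = (6+1)(4+1) - 1
N = 7*5 - 1
N = 35 - 1 = 34

34


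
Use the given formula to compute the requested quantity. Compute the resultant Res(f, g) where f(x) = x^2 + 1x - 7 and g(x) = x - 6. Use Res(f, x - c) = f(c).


For Res(f, x - c), we evaluate f at x = c.
f(6) = 6^2 + 1*6 - 7
= 36 + 6 - 7
= 42 - 7 = 35
Res(f, g) = 35

35


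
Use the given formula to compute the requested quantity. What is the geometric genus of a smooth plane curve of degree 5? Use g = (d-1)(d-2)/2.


Using the genus formula for smooth plane curves:
g = (d-1)(d-2)/2
g = (5-1)(5-2)/2
g = 4*3/2
g = 12/2 = 6

6


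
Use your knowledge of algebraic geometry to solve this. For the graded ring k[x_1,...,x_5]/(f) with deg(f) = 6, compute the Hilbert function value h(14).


For R = k[x_1,...,x_n]/(f) with f homogeneous of degree e:
The Hilbert series is (1 - t^e)/(1 - t)^n.
So h(d) = C(d+n-1, n-1) - C(d-e+n-1, n-1) for d >= e.
With n=5, e=6, d=14:
C(14+5-1, 5-1) = C(18, 4) = 3060
C(14-6+5-1, 5-1) = C(12, 4) = 495
h(14) = 3060 - 495 = 2565

2565


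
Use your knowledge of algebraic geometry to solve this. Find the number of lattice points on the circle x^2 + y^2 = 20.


Systematically check integer values of x where x^2 <= 20.
For each valid x, check if 20 - x^2 is a perfect square.
x=2: 20 - 4 = 16, sqrt = 4 (valid)
x=4: 20 - 16 = 4, sqrt = 2 (valid)
Total integer solutions found: 8

8


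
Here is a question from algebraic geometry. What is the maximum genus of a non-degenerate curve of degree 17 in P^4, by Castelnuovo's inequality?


Castelnuovo's bound: write d - 1 = m(r-1) + epsilon with 0 <= epsilon < r-1.
d - 1 = 17 - 1 = 16
r - 1 = 4 - 1 = 3
16 = 5*3 + 1, so m = 5, epsilon = 1
pi(d, r) = m(m-1)(r-1)/2 + m*epsilon
= 5*4*3/2 + 5*1
= 60/2 + 5
= 30 + 5 = 35

35


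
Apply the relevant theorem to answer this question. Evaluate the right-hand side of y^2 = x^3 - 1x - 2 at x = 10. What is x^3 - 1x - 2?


Compute x^3 - 1x - 2 at x = 10:
x^3 = 10^3 = 1000
(-1)*x = (-1)*10 = -10
Sum: 1000 - 10 - 2 = 988

988


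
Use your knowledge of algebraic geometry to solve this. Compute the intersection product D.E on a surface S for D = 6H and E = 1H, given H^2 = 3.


Using bilinearity of the intersection pairing on a surface S:
(aH).(bH) = ab * (H.H)
We have H^2 = 3.
D.E = (6H).(1H) = 6*1*3
= 6*3
= 18

18


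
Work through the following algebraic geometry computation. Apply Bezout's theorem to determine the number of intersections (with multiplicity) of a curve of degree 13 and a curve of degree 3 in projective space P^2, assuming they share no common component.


Bezout's theorem states the intersection count equals the product of degrees.
Intersection count = 13 * 3 = 39

39


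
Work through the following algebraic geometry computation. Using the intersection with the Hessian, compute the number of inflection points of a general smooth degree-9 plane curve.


For a general smooth plane curve C of degree d, the inflection points are
the intersection of C with its Hessian curve, which has degree 3(d-2).
By Bezout, the total intersection number is d * 3(d-2) = 9 * 21 = 189.
For a general curve every flex is ordinary, so each contributes
multiplicity 1 to C·Hess(C), and the number of distinct inflection
points is 3d(d-2).
Inflection points = 3*9*(9-2) = 3*9*7 = 189

189


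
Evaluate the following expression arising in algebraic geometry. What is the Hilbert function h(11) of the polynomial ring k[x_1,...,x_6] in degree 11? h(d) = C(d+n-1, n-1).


The Hilbert function for the polynomial ring in 6 variables is:
h(d) = C(d+n-1, n-1)
h(11) = C(11+6-1, 6-1) = C(16, 5)
= 16! / (5! * 11!)
= 4368

4368


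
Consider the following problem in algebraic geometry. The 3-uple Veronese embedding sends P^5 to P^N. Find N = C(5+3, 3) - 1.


The Veronese embedding v_d: P^n -> P^N maps each point to all
degree-d monomials in n+1 homogeneous coordinates.
N = C(n+d, d) - 1
N = C(5+3, 3) - 1
N = C(8, 3) - 1
C(8, 3) = 56
N = 56 - 1 = 55

55


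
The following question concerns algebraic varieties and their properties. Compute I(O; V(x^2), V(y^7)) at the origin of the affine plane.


The intersection multiplicity of V(x^a) and V(y^b) at the origin is:
I(O; V(x^2), V(y^7)) = dim_k(k[x,y]/(x^2, y^7))
A basis for k[x,y]/(x^2, y^7) is the set of monomials x^i * y^j
where 0 <= i < 2 and 0 <= j < 7.
The number of such monomials is 2 * 7 = 14

14


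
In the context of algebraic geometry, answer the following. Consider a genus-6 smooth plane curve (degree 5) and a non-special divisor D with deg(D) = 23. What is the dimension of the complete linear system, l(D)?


First, compute the genus of a smooth plane curve of degree 5:
g = (d-1)(d-2)/2 = (5-1)(5-2)/2 = 6
For a non-special divisor D (i.e., h^1(D) = 0), Riemann-Roch gives:
l(D) = deg(D) - g + 1
Since deg(D) = 23 >= 2g - 1 = 11, D is non-special.
l(D) = 23 - 6 + 1 = 18

18


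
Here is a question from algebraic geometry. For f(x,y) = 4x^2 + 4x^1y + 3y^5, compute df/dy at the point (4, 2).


df/dy = 4*x^1 + 5*3*y^4
At (4,2): 4*4^1 + 5*3*2^4
= 16 + 240
= 256

256


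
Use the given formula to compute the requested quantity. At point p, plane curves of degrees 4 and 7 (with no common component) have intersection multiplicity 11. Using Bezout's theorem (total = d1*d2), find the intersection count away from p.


By Bezout's theorem, the total intersection number is d1 * d2.
Total = 4 * 7 = 28
Intersection multiplicity at p = 11
Remaining intersections = 28 - 11 = 17

17


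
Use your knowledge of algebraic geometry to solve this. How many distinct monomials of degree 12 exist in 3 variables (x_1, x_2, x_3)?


The number of degree-12 monomials in 3 variables is C(d+n-1, n-1).
= C(12+3-1, 3-1) = C(14, 2)
= 91

91


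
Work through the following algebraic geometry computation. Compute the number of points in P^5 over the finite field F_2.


P^5(F_2) has (q^(n+1) - 1)/(q - 1) points.
= 2^5 + 2^4 + 2^3 + 2^2 + 2^1 + 2^0
= 32 + 16 + 8 + 4 + 2 + 1
= 63

63


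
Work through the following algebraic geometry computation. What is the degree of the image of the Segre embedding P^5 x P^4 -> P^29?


The degree of the Segre variety P^5 x P^4 is C(m+n, m).
= C(9, 5)
= 126

126


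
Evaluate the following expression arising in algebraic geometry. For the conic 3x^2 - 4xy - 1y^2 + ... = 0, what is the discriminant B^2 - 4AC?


The discriminant of a conic Ax^2 + Bxy + Cy^2 + ... = 0 is B^2 - 4AC.
B^2 = (-4)^2 = 16
4AC = 4*3*(-1) = -12
Discriminant = 16 + 12 = 28

28


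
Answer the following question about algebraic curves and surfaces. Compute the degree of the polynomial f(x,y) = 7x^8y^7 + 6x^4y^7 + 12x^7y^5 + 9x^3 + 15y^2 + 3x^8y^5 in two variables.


Examine each term for its total degree (sum of exponents).
  Term '7x^8y^7' has total degree 8+7 = 15.
  Term '6x^4y^7' has total degree 4+7 = 11.
  Term '12x^7y^5' has total degree 7+5 = 12.
  Term '9x^3' has total degree 3+0 = 3.
  Term '15y^2' has total degree 0+2 = 2.
  Term '3x^8y^5' has total degree 8+5 = 13.
The maximum total degree among all terms is 15.

15


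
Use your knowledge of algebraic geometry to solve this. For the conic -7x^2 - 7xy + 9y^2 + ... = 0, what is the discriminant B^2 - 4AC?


The discriminant of a conic Ax^2 + Bxy + Cy^2 + ... = 0 is B^2 - 4AC.
B^2 = (-7)^2 = 49
4AC = 4*(-7)*9 = -252
Discriminant = 49 + 252 = 301

301


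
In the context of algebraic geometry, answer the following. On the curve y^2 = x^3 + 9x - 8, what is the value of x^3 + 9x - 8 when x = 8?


Compute x^3 + 9x - 8 at x = 8:
x^3 = 8^3 = 512
9*x = 9*8 = 72
Sum: 512 + 72 - 8 = 576

576


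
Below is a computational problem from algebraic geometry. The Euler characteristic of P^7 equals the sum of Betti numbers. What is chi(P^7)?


The complex projective space P^7 has one cell in each even real dimension 0, 2, ..., 14.
The cohomology groups are H^{2k}(P^7) = Z for k = 0,...,7, and 0 otherwise.
Euler characteristic = sum of Betti numbers = 1 per even-dimensional cohomology group.
chi(P^7) = 7 + 1 = 8

8


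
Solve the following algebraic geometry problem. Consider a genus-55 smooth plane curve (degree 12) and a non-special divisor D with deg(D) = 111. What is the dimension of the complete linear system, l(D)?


First, compute the genus of a smooth plane curve of degree 12:
g = (d-1)(d-2)/2 = (12-1)(12-2)/2 = 55
For a non-special divisor D (i.e., h^1(D) = 0), Riemann-Roch gives:
l(D) = deg(D) - g + 1
Since deg(D) = 111 >= 2g - 1 = 109, D is non-special.
l(D) = 111 - 55 + 1 = 57

57


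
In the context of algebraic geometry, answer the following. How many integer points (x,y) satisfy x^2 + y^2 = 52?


Systematically check integer values of x where x^2 <= 52.
For each valid x, check if 52 - x^2 is a perfect square.
x=4: 52 - 16 = 36, sqrt = 6 (valid)
x=6: 52 - 36 = 16, sqrt = 4 (valid)
Total integer solutions found: 8

8


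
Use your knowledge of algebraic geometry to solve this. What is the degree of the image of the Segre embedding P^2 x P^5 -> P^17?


The degree of the Segre variety P^2 x P^5 is C(m+n, m).
= C(7, 2)
= 21

21


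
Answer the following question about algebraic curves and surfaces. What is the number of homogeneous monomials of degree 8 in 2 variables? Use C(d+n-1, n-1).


The number of degree-8 monomials in 2 variables is C(d+n-1, n-1).
= C(8+2-1, 2-1) = C(9, 1)
= 9

9


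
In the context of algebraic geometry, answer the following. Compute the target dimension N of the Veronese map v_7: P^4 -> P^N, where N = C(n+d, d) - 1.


The Veronese embedding v_d: P^n -> P^N maps each point to all
degree-d monomials in n+1 homogeneous coordinates.
N = C(n+d, d) - 1
N = C(4+7, 7) - 1
N = C(11, 7) - 1
C(11, 7) = 330
N = 330 - 1 = 329

329


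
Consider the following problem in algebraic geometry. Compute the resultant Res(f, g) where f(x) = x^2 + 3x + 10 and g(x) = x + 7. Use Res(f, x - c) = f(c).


For Res(f, x - c), we evaluate f at x = c.
f(-7) = (-7)^2 + 3*(-7) + 10
= 49 - 21 + 10
= 28 + 10 = 38
Res(f, g) = 38

38


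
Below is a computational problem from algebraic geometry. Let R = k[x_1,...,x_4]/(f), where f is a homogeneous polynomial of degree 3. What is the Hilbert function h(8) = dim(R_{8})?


For R = k[x_1,...,x_n]/(f) with f homogeneous of degree e:
The Hilbert series is (1 - t^e)/(1 - t)^n.
So h(d) = C(d+n-1, n-1) - C(d-e+n-1, n-1) for d >= e.
With n=4, e=3, d=8:
C(8+4-1, 4-1) = C(11, 3) = 165
C(8-3+4-1, 4-1) = C(8, 3) = 56
h(8) = 165 - 56 = 109

109


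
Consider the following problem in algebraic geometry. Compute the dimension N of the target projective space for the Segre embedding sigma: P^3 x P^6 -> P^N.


The Segre embedding maps P^m x P^n into P^N via
all products of coordinates from each factor.
N = (m+1)(n+1) - 1
N = (3+1)(6+1) - 1
N = 4*7 - 1
N = 28 - 1 = 27

27


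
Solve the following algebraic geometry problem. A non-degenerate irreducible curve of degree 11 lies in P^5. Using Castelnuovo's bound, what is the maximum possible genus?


Castelnuovo's bound: write d - 1 = m(r-1) + epsilon with 0 <= epsilon < r-1.
d - 1 = 11 - 1 = 10
r - 1 = 5 - 1 = 4
10 = 2*4 + 2, so m = 2, epsilon = 2
pi(d, r) = m(m-1)(r-1)/2 + m*epsilon
= 2*1*4/2 + 2*2
= 8/2 + 4
= 4 + 4 = 8

8


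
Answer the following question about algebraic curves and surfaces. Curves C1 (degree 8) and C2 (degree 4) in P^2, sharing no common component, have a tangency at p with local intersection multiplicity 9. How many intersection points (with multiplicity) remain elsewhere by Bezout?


By Bezout's theorem, the total intersection number is d1 * d2.
Total = 8 * 4 = 32
Intersection multiplicity at p = 9
Remaining intersections = 32 - 9 = 23

23


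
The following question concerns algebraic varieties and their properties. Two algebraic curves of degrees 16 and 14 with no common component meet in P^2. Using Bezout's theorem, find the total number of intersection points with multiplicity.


Bezout's theorem states the intersection count equals the product of degrees.
Intersection count = 16 * 14 = 224

224


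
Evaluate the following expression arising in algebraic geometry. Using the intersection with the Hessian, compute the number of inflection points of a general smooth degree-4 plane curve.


For a general smooth plane curve C of degree d, the inflection points are
the intersection of C with its Hessian curve, which has degree 3(d-2).
By Bezout, the total intersection number is d * 3(d-2) = 4 * 6 = 24.
For a general curve every flex is ordinary, so each contributes
multiplicity 1 to C·Hess(C), and the number of distinct inflection
points is 3d(d-2).
Inflection points = 3*4*(4-2) = 3*4*2 = 24

24


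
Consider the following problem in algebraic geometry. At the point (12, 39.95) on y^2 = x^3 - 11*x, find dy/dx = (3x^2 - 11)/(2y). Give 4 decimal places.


Using implicit differentiation of y^2 = x^3 - 11*x:
2y * dy/dx = 3x^2 - 11
dy/dx = (3x^2 - 11)/(2y)
Numerator: 3*12^2 - 11 = 421
Denominator: 2*39.95 = 79.9
dy/dx = 421/79.9 = 5.2691

5.2691


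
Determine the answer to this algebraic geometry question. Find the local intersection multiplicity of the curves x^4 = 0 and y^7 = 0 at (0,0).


The intersection multiplicity of V(x^a) and V(y^b) at the origin is:
I(O; V(x^4), V(y^7)) = dim_k(k[x,y]/(x^4, y^7))
A basis for k[x,y]/(x^4, y^7) is the set of monomials x^i * y^j
where 0 <= i < 4 and 0 <= j < 7.
The number of such monomials is 4 * 7 = 28

28


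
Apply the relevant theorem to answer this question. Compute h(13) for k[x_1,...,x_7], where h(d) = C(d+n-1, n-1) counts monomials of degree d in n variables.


The Hilbert function for the polynomial ring in 7 variables is:
h(d) = C(d+n-1, n-1)
h(13) = C(13+7-1, 7-1) = C(19, 6)
= 19! / (6! * 13!)
= 27132

27132


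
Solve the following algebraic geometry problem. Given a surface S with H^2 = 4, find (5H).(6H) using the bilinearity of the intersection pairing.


Using bilinearity of the intersection pairing on a surface S:
(aH).(bH) = ab * (H.H)
We have H^2 = 4.
D.E = (5H).(6H) = 5*6*4
= 30*4
= 120

120
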